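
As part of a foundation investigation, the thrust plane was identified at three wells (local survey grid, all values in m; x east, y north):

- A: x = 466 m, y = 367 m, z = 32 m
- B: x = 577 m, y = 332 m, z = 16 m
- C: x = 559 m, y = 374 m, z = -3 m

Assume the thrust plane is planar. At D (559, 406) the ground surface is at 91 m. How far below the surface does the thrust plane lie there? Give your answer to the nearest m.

Two edge vectors: A→B = (111, -35, -16), A→C = (93, 7, -35).
Normal n = (A→B) × (A→C) = (1337, 2397, 4032).
So ∂z/∂x = −n_x/n_z = −0.33160 and ∂z/∂y = −n_y/n_z = −0.59449.
Intercept c from A: 32 + 154.52 + 218.18 = 404.70.
At (559, 406): z_contact = −185.4 − 241.4 + 404.70 = -22.0 m.
Depth below ground = 91 − (-22.0) = 113 m.

113 m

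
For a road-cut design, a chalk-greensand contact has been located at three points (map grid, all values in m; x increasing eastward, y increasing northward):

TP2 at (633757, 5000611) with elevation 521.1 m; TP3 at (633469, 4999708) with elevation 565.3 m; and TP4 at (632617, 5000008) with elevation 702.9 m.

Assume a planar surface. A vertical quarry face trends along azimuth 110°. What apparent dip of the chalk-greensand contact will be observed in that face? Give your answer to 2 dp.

Two edge vectors: TP2→TP3 = (-288, -903, 44.2), TP2→TP4 = (-1140, -603, 181.8).
Normal n = (TP2→TP3) × (TP2→TP4) = (-137512.8, 1970.4, -855756).
So ∂z/∂x = −n_x/n_z = −0.16069 and ∂z/∂y = −n_y/n_z = 0.00230.
Unit vector along 110° is (sin 110°, cos 110°) = (0.9397, -0.3420).
Slope in that direction = a·(0.9397) + b·(-0.3420) = −0.15179.
Apparent dip = arctan|0.15179| = 8.63° (true dip is 9.1°, so apparent ≤ true as expected).

8.63°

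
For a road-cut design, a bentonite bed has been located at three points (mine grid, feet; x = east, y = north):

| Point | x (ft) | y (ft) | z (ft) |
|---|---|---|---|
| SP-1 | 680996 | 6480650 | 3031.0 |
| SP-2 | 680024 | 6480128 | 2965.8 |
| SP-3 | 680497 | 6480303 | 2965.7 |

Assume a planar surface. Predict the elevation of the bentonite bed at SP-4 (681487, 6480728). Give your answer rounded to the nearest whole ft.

2989 ft

Two edge vectors: SP-1→SP-2 = (-972, -522, -65.2), SP-1→SP-3 = (-499, -347, -65.3).
Normal n = (SP-1→SP-2) × (SP-1→SP-3) = (11462.2, -30936.8, 76806).
So ∂z/∂x = −n_x/n_z = −0.14923574 and ∂z/∂y = −n_y/n_z = 0.40279145.
Intercept c from SP-1: 3031 + 101628.94 − 2610350.40 = −2505690.46.
At (681487, 6480728): z = −101702.2 + 2610381.8 − 2505690.46 = 2989.1 ft.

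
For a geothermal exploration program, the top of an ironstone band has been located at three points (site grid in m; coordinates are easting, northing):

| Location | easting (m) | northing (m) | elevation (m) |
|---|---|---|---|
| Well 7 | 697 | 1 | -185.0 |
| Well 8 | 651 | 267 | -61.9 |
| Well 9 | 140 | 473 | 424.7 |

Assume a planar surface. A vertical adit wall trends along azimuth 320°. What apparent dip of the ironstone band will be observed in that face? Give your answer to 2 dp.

Let the plane be z = a·easting + b·northing + c.
Well 8−Well 7: −46a + 266b = 123.1;  Well 9−Well 7: −557a + 472b = 609.7.
Solving gives a = −0.82307, b = 0.32045.
Unit vector along 320° is (sin 320°, cos 320°) = (-0.6428, 0.7660).
Slope in that direction = a·(-0.6428) + b·(0.7660) = 0.77453.
Apparent dip = arctan|0.77453| = 37.76° (true dip is 41.5°, so apparent ≤ true as expected).

37.76°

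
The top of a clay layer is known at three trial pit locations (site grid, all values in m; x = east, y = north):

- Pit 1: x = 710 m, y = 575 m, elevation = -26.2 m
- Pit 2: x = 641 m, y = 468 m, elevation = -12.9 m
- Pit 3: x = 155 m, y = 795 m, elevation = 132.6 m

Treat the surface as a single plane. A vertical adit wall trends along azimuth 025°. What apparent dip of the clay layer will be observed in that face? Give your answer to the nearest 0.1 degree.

4.0°

Let the plane be z = a·x + b·y + c.
Pit 2−Pit 1: −69a − 107b = 13.3;  Pit 3−Pit 1: −555a + 220b = 158.8.
Solving gives a = −0.26712, b = 0.04795.
Unit vector along 025° is (sin 25°, cos 25°) = (0.4226, 0.9063).
Slope in that direction = a·(0.4226) + b·(0.9063) = −0.06943.
Apparent dip = arctan|0.06943| = 4.0° (true dip is 15.2°, so apparent ≤ true as expected).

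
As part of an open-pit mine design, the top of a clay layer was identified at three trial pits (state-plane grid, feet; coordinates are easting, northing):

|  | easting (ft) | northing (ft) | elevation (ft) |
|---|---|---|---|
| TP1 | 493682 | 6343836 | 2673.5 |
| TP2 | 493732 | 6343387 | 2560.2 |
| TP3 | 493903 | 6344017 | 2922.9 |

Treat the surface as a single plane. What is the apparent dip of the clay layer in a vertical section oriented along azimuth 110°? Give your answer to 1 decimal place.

Two edge vectors: TP1→TP2 = (50, -449, -113.3), TP1→TP3 = (221, 181, 249.4).
Normal n = (TP1→TP2) × (TP1→TP3) = (-91473.3, -37509.3, 108279).
So ∂z/∂easting = −n_x/n_z = 0.84479 and ∂z/∂northing = −n_y/n_z = 0.34641.
Unit vector along 110° is (sin 110°, cos 110°) = (0.9397, -0.3420).
Slope in that direction = a·(0.9397) + b·(-0.3420) = 0.67537.
Apparent dip = arctan|0.67537| = 34.0° (true dip is 42.4°, so apparent ≤ true as expected).

34.0°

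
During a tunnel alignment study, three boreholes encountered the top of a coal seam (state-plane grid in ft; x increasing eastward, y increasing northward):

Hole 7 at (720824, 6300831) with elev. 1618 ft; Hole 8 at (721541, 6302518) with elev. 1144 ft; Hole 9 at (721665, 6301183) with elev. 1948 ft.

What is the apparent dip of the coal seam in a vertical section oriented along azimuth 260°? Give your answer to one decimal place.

Two edge vectors: Hole 7→Hole 8 = (717, 1687, -474), Hole 7→Hole 9 = (841, 352, 330).
Normal n = (Hole 7→Hole 8) × (Hole 7→Hole 9) = (723558, -635244, -1166383).
So ∂z/∂x = −n_x/n_z = 0.62034 and ∂z/∂y = −n_y/n_z = −0.54463.
Unit vector along 260° is (sin 260°, cos 260°) = (-0.9848, -0.1736).
Slope in that direction = a·(-0.9848) + b·(-0.1736) = −0.51635.
Apparent dip = arctan|0.51635| = 27.3° (true dip is 39.5°, so apparent ≤ true as expected).

27.3°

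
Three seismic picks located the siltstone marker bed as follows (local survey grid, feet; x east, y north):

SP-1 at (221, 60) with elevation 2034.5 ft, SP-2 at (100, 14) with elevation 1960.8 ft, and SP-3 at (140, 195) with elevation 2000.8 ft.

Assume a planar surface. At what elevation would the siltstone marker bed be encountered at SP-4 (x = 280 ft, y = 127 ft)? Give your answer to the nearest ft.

2075 ft

Two edge vectors: SP-1→SP-2 = (-121, -46, -73.7), SP-1→SP-3 = (-81, 135, -33.7).
Normal n = (SP-1→SP-2) × (SP-1→SP-3) = (11499.7, 1892, -20061).
So ∂z/∂x = −n_x/n_z = 0.57324 and ∂z/∂y = −n_y/n_z = 0.09431.
Intercept c from SP-1: 2034.5 − 126.69 − 5.66 = 1902.16.
At (280, 127): z = 160.5 + 12.0 + 1902.16 = 2074.6 ft.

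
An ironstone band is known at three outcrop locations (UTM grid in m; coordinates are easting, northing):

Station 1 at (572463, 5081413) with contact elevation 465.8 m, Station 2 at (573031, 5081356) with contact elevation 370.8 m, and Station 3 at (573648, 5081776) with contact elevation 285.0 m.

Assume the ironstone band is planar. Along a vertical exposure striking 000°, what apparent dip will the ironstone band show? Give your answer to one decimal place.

Let the plane be z = a·easting + b·northing + c.
Station 2−Station 1: 568a − 57b = −95;  Station 3−Station 1: 1185a + 363b = −180.8.
Solving gives a = −0.16363, b = 0.03610.
Unit vector along 000° is (sin 0°, cos 0°) = (0.0000, 1.0000).
Slope in that direction = a·(0.0000) + b·(1.0000) = 0.03610.
Apparent dip = arctan|0.03610| = 2.1° (true dip is 9.5°, so apparent ≤ true as expected).

2.1°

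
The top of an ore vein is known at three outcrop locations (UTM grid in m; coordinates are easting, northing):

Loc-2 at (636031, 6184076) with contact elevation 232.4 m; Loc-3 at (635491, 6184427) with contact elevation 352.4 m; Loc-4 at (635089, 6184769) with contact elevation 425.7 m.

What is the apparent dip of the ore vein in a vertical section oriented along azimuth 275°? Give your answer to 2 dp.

18.40°

Let the plane be z = a·easting + b·northing + c.
Loc-3−Loc-2: −540a + 351b = 120;  Loc-4−Loc-2: −942a + 693b = 193.3.
Solving gives a = −0.35136, b = −0.19868.
Unit vector along 275° is (sin 275°, cos 275°) = (-0.9962, 0.0872).
Slope in that direction = a·(-0.9962) + b·(0.0872) = 0.33271.
Apparent dip = arctan|0.33271| = 18.40° (true dip is 22.0°, so apparent ≤ true as expected).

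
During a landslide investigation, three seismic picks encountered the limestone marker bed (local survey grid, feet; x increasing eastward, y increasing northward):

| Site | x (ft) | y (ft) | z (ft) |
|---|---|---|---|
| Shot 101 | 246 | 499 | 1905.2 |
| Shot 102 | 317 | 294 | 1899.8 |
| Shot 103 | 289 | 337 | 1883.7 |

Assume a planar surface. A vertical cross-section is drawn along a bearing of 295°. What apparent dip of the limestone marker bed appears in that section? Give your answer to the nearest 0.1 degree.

44.7°

Let the plane be z = a·x + b·y + c.
Shot 102−Shot 101: 71a − 205b = −5.4;  Shot 103−Shot 101: 43a − 162b = −21.5.
Solving gives a = 1.31474, b = 0.48169.
Unit vector along 295° is (sin 295°, cos 295°) = (-0.9063, 0.4226).
Slope in that direction = a·(-0.9063) + b·(0.4226) = −0.98799.
Apparent dip = arctan|0.98799| = 44.7° (true dip is 54.5°, so apparent ≤ true as expected).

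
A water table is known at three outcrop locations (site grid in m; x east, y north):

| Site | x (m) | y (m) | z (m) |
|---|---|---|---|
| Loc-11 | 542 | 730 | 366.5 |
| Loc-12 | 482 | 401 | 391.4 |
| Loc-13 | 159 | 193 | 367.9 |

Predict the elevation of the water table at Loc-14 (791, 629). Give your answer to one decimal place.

411.0 m

Two edge vectors: Loc-11→Loc-12 = (-60, -329, 24.9), Loc-11→Loc-13 = (-383, -537, 1.4).
Normal n = (Loc-11→Loc-12) × (Loc-11→Loc-13) = (12910.7, -9452.7, -93787).
So ∂z/∂x = −n_x/n_z = 0.13766 and ∂z/∂y = −n_y/n_z = −0.10079.
Intercept c from Loc-11: 366.5 − 74.61 + 73.58 = 365.46.
At (791, 629): z = 108.9 − 63.4 + 365.46 = 411.0 m.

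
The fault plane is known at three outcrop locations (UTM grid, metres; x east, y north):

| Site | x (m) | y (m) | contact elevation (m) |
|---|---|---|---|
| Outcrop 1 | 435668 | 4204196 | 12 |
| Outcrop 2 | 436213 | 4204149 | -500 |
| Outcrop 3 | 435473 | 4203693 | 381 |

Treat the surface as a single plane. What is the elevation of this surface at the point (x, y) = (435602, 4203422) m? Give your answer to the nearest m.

353 m

Let the plane be z = a·x + b·y + c.
Outcrop 2−Outcrop 1: 545a − 47b = −512;  Outcrop 3−Outcrop 1: −195a − 503b = 369.
Solving gives a = −0.97027533, b = −0.35744794.
Then c = 12 − a·435668 − b·4204196 = 1925511.09.
At (435602, 4203422): z = −422653.9 − 1502504.5 + 1925511.09 = 352.7 m.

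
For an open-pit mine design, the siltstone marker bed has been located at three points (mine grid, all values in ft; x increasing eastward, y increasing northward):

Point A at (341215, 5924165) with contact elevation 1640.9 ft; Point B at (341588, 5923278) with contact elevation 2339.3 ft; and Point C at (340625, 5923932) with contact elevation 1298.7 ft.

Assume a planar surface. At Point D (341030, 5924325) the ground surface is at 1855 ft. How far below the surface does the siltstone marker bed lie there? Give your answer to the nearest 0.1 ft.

430.0 ft

Let the plane be z = a·x + b·y + c.
Point B−Point A: 373a − 887b = 698.4;  Point C−Point A: −590a − 233b = −342.2.
Solving gives a = 0.764059000, b = −0.466072146.
Then c = 1640.9 − a·341215 − b·5924165 = 2502020.80.
At (341030, 5924325): z_contact = 260567.04 − 2761162.86 + 2502020.80 = 1424.98 ft.
Depth below ground = 1855 − 1424.98 = 430.0 ft.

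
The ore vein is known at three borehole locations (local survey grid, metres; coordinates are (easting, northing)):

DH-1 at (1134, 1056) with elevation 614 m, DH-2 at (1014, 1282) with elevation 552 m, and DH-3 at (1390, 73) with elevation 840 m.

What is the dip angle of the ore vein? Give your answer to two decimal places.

Two edge vectors: DH-1→DH-2 = (-120, 226, -62), DH-1→DH-3 = (256, -983, 226).
Normal n = (DH-1→DH-2) × (DH-1→DH-3) = (-9870, 11248, 60104).
So ∂z/∂E = −n_x/n_z = 0.16422 and ∂z/∂N = −n_y/n_z = −0.18714.
Gradient magnitude |∇z| = √(a² + b²) = √(0.02697 + 0.03502) = 0.24898.
True dip = arctan(0.24898) = 13.98°, dipping toward NW (azimuth ≈ 319°).

13.98°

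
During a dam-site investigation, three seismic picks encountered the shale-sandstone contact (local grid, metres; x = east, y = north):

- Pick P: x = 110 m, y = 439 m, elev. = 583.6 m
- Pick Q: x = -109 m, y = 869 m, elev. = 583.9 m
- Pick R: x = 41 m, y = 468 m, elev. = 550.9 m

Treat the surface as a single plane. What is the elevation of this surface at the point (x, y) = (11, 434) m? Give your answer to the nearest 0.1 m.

522.3 m

Two edge vectors: Pick P→Pick Q = (-219, 430, 0.3), Pick P→Pick R = (-69, 29, -32.7).
Normal n = (Pick P→Pick Q) × (Pick P→Pick R) = (-14069.7, -7182, 23319).
So ∂z/∂x = −n_x/n_z = 0.60336 and ∂z/∂y = −n_y/n_z = 0.30799.
Intercept c from Pick P: 583.6 − 66.37 − 135.21 = 382.02.
At (11, 434): z = 6.6 + 133.7 + 382.02 = 522.3 m.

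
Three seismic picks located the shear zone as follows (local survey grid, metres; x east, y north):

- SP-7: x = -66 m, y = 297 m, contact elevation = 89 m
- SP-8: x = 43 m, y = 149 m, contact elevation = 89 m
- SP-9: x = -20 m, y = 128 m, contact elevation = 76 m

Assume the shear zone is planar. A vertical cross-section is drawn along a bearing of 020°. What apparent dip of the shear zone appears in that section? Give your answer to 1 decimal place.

Let the plane be z = a·x + b·y + c.
SP-8−SP-7: 109a − 148b = 0;  SP-9−SP-7: 46a − 169b = −13.
Solving gives a = 0.16568, b = 0.12202.
Unit vector along 020° is (sin 20°, cos 20°) = (0.3420, 0.9397).
Slope in that direction = a·(0.3420) + b·(0.9397) = 0.17132.
Apparent dip = arctan|0.17132| = 9.7° (true dip is 11.6°, so apparent ≤ true as expected).

9.7°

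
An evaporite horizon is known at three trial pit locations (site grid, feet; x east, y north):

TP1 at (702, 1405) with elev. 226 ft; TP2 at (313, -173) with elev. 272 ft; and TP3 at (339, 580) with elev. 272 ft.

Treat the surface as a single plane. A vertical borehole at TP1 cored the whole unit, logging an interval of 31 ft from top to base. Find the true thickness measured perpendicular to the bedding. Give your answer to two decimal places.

30.71 ft

Two edge vectors: TP1→TP2 = (-389, -1578, 46), TP1→TP3 = (-363, -825, 46).
Normal n = (TP1→TP2) × (TP1→TP3) = (-34638, 1196, -251889).
So ∂z/∂x = −n_x/n_z = −0.13751 and ∂z/∂y = −n_y/n_z = 0.00475.
|∇z| = √(a²+b²) = 0.13759, so dip δ = arctan(0.13759) = 7.83°.
True thickness = vertical thickness × cos δ = 31 × cos 7.83° = 30.71 ft.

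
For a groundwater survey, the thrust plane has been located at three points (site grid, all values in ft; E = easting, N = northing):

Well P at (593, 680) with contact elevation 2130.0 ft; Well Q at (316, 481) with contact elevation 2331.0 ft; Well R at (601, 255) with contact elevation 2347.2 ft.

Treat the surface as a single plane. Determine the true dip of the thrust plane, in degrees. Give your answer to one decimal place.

Two edge vectors: Well P→Well Q = (-277, -199, 201), Well P→Well R = (8, -425, 217.2).
Normal n = (Well P→Well Q) × (Well P→Well R) = (42202.2, 61772.4, 119317).
So ∂z/∂E = −n_x/n_z = −0.35370 and ∂z/∂N = −n_y/n_z = −0.51772.
Gradient magnitude |∇z| = √(a² + b²) = √(0.12510 + 0.26803) = 0.62700.
True dip = arctan(0.62700) = 32.1°, dipping toward NE (azimuth ≈ 034°).

32.1°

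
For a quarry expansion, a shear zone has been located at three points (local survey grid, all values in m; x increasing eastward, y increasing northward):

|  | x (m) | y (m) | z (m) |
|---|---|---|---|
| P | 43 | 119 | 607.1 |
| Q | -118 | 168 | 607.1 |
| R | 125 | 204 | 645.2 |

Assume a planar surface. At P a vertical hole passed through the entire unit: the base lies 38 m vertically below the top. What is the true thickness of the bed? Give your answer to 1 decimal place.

Let the plane be z = a·x + b·y + c.
Q−P: −161a + 49b = 0;  R−P: 82a + 85b = 38.1.
Solving gives a = 0.10546, b = 0.34650.
|∇z| = √(a²+b²) = 0.36219, so dip δ = arctan(0.36219) = 19.91°.
True thickness = vertical thickness × cos δ = 38 × cos 19.91° = 35.7 m.

35.7 m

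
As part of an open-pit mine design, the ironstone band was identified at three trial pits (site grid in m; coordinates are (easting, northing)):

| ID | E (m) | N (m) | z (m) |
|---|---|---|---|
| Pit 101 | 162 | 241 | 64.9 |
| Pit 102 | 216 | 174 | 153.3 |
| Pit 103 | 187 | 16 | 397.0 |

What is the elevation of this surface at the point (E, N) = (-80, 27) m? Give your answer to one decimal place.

440.7 m

Two edge vectors: Pit 101→Pit 102 = (54, -67, 88.4), Pit 101→Pit 103 = (25, -225, 332.1).
Normal n = (Pit 101→Pit 102) × (Pit 101→Pit 103) = (-2360.7, -15723.4, -10475).
So ∂z/∂E = −n_x/n_z = −0.22537 and ∂z/∂N = −n_y/n_z = −1.50104.
Intercept c from Pit 101: 64.9 + 36.51 + 361.75 = 463.16.
At (-80, 27): z = 18.0 − 40.5 + 463.16 = 440.7 m.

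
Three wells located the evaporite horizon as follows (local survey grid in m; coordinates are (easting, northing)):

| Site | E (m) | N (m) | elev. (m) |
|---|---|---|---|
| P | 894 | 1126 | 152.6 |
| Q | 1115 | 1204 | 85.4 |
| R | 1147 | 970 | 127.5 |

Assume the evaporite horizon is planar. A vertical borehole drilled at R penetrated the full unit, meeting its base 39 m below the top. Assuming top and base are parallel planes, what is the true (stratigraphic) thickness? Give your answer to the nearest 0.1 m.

Let the plane be z = a·E + b·N + c.
Q−P: 221a + 78b = −67.2;  R−P: 253a − 156b = −25.1.
Solving gives a = −0.22950, b = −0.21130.
|∇z| = √(a²+b²) = 0.31195, so dip δ = arctan(0.31195) = 17.33°.
True thickness = vertical thickness × cos δ = 39 × cos 17.33° = 37.2 m.

37.2 m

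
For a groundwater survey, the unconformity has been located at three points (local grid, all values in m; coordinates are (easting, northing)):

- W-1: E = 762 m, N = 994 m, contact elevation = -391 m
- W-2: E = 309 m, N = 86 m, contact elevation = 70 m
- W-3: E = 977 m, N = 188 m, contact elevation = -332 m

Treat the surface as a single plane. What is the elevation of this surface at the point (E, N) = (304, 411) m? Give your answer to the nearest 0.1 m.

-0.2 m

Let the plane be z = a·E + b·N + c.
W-2−W-1: −453a − 908b = 461;  W-3−W-1: 215a − 806b = 59.
Solving gives a = −0.56750, b = −0.22458.
Then c = -391 − a·762 − b·994 = 264.67.
At (304, 411): z = −172.5 − 92.3 + 264.67 = -0.2 m.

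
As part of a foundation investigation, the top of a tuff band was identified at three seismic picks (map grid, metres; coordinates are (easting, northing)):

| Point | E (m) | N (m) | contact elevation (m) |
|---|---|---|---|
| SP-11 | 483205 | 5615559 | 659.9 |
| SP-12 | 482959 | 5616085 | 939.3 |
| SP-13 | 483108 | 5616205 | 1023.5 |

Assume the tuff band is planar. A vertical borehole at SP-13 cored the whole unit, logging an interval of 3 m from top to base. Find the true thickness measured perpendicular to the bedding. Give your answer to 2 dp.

2.59 m

Two edge vectors: SP-11→SP-12 = (-246, 526, 279.4), SP-11→SP-13 = (-97, 646, 363.6).
Normal n = (SP-11→SP-12) × (SP-11→SP-13) = (10761.2, 62343.8, -107894).
So ∂z/∂E = −n_x/n_z = 0.09974 and ∂z/∂N = −n_y/n_z = 0.57782.
|∇z| = √(a²+b²) = 0.58637, so dip δ = arctan(0.58637) = 30.39°.
True thickness = vertical thickness × cos δ = 3 × cos 30.39° = 2.59 m.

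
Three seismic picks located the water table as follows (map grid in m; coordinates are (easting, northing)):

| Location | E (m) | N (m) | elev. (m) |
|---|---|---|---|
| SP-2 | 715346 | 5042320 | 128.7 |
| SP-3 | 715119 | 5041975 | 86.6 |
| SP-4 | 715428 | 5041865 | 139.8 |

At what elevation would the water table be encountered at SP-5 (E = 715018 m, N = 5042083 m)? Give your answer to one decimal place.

Let the plane be z = a·E + b·N + c.
SP-3−SP-2: −227a − 345b = −42.1;  SP-4−SP-2: 82a − 455b = 11.1.
Solving gives a = 0.174691241, b = 0.007087213.
Then c = 128.7 − a·715346 − b·5042320 = −160571.97.
At (715018, 5042083): z = 124907.4 + 35734.3 − 160571.97 = 69.7 m.

69.7 m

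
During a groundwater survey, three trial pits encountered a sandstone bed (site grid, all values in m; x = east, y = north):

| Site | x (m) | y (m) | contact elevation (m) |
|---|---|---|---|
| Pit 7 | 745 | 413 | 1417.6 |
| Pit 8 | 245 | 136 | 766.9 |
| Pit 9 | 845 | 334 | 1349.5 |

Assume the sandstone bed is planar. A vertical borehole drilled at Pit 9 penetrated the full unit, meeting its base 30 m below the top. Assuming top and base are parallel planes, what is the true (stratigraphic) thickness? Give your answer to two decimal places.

16.25 m

Two edge vectors: Pit 7→Pit 8 = (-500, -277, -650.7), Pit 7→Pit 9 = (100, -79, -68.1).
Normal n = (Pit 7→Pit 8) × (Pit 7→Pit 9) = (-32541.6, -99120, 67200).
So ∂z/∂x = −n_x/n_z = 0.48425 and ∂z/∂y = −n_y/n_z = 1.47500.
|∇z| = √(a²+b²) = 1.55246, so dip δ = arctan(1.55246) = 57.21°.
True thickness = vertical thickness × cos δ = 30 × cos 57.21° = 16.25 m.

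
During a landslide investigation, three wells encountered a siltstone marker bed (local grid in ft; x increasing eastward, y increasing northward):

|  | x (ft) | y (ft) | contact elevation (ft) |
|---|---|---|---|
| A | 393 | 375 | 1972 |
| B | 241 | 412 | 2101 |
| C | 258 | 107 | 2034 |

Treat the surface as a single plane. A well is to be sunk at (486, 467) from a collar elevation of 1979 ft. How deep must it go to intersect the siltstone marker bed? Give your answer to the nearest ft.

66 ft

Let the plane be z = a·x + b·y + c.
B−A: −152a + 37b = 129;  C−A: −135a − 268b = 62.
Solving gives a = −0.80615, b = 0.17474.
Then c = 1972 − a·393 − b·375 = 2223.29.
At (486, 467): z_contact = −391.8 + 81.6 + 2223.29 = 1913.1 ft.
Depth below ground = 1979 − 1913.1 = 66 ft.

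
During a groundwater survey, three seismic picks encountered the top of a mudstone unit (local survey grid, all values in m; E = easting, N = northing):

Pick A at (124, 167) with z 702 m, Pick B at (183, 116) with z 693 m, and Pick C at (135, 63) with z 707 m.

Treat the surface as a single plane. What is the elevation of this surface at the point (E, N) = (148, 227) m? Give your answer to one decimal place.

Two edge vectors: Pick A→Pick B = (59, -51, -9), Pick A→Pick C = (11, -104, 5).
Normal n = (Pick A→Pick B) × (Pick A→Pick C) = (-1191, -394, -5575).
So ∂z/∂E = −n_x/n_z = −0.21363 and ∂z/∂N = −n_y/n_z = −0.07067.
Intercept c from Pick A: 702 + 26.49 + 11.80 = 740.29.
At (148, 227): z = −31.6 − 16.0 + 740.29 = 692.6 m.

692.6 m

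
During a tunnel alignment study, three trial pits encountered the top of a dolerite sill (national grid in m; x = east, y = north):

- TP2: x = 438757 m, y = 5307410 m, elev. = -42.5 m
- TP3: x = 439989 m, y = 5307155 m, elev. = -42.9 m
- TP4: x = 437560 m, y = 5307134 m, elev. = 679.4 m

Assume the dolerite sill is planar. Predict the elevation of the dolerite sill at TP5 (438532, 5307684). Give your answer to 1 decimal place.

Two edge vectors: TP2→TP3 = (1232, -255, -0.4), TP2→TP4 = (-1197, -276, 721.9).
Normal n = (TP2→TP3) × (TP2→TP4) = (-184194.9, -888902, -645267).
So ∂z/∂x = −n_x/n_z = −0.285455323 and ∂z/∂y = −n_y/n_z = −1.377572385.
Intercept c from TP2: -42.5 + 125245.52 + 7311341.45 = 7436544.47.
At (438532, 5307684): z = −125181.3 − 7311718.9 + 7436544.47 = -355.7 m.

-355.7 m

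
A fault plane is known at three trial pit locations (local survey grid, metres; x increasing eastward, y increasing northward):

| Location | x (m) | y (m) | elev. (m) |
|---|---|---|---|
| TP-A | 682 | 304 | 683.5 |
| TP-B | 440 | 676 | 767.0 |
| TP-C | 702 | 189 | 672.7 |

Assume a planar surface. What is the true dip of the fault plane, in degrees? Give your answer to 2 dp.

15.52°

Two edge vectors: TP-A→TP-B = (-242, 372, 83.5), TP-A→TP-C = (20, -115, -10.8).
Normal n = (TP-A→TP-B) × (TP-A→TP-C) = (5584.9, -943.6, 20390).
So ∂z/∂x = −n_x/n_z = −0.27390 and ∂z/∂y = −n_y/n_z = 0.04628.
Gradient magnitude |∇z| = √(a² + b²) = √(0.07502 + 0.00214) = 0.27779.
True dip = arctan(0.27779) = 15.52°, dipping toward E (azimuth ≈ 100°).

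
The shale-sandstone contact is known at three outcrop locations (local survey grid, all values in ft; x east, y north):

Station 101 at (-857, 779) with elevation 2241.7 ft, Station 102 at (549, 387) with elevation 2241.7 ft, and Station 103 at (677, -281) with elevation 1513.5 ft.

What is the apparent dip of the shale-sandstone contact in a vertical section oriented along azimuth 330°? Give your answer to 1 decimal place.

Let the plane be z = a·x + b·y + c.
Station 102−Station 101: 1406a − 392b = 0;  Station 103−Station 101: 1534a − 1060b = −728.2.
Solving gives a = 0.32108, b = 1.15164.
Unit vector along 330° is (sin 330°, cos 330°) = (-0.5000, 0.8660).
Slope in that direction = a·(-0.5000) + b·(0.8660) = 0.83681.
Apparent dip = arctan|0.83681| = 39.9° (true dip is 50.1°, so apparent ≤ true as expected).

39.9°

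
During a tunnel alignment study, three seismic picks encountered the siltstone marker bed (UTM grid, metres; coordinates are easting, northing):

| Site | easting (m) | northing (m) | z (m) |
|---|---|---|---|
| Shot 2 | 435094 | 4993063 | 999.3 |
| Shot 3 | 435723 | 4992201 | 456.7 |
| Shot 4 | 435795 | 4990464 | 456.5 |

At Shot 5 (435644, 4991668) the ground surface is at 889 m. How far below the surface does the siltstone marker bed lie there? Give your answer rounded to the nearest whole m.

340 m

Let the plane be z = a·easting + b·northing + c.
Shot 3−Shot 2: 629a − 862b = −542.6;  Shot 4−Shot 2: 701a − 2599b = −542.8.
Solving gives a = −0.91442559, b = −0.03778851.
Then c = 999.3 − a·435094 − b·4993063 = 587540.80.
At (435644, 4991668): z_contact = −398364.0 − 188627.7 + 587540.80 = 549.1 m.
Depth below ground = 889 − 549.1 = 340 m.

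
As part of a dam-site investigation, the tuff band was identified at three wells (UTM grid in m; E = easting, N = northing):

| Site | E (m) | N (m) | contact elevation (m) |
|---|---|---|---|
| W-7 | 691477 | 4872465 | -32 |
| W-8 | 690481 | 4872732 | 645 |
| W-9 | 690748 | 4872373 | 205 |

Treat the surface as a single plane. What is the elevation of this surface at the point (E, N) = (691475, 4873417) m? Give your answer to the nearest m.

Let the plane be z = a·E + b·N + c.
W-8−W-7: −996a + 267b = 677;  W-9−W-7: −729a − 92b = 237.
Solving gives a = −0.43860973, b = 0.89941839.
Then c = -32 − a·691477 − b·4872465 = −4079128.09.
At (691475, 4873417): z = −303287.7 + 4383240.9 − 4079128.09 = 825.1 m.

825 m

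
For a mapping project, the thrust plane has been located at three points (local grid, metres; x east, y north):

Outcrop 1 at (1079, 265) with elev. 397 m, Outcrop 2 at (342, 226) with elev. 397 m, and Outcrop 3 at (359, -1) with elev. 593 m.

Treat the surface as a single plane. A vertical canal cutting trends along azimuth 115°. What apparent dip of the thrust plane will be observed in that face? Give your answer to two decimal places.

22.03°

Let the plane be z = a·x + b·y + c.
Outcrop 2−Outcrop 1: −737a − 39b = 0;  Outcrop 3−Outcrop 1: −720a − 266b = 196.
Solving gives a = 0.04551, b = −0.86003.
Unit vector along 115° is (sin 115°, cos 115°) = (0.9063, -0.4226).
Slope in that direction = a·(0.9063) + b·(-0.4226) = 0.40471.
Apparent dip = arctan|0.40471| = 22.03° (true dip is 40.7°, so apparent ≤ true as expected).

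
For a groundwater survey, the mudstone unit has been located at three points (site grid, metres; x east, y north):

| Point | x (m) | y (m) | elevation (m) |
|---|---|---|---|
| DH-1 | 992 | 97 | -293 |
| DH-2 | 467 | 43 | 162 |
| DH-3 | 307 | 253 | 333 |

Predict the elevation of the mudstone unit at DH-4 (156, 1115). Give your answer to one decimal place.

Let the plane be z = a·x + b·y + c.
DH-2−DH-1: −525a − 54b = 455;  DH-3−DH-1: −685a + 156b = 626.
Solving gives a = −0.881353, b = 0.142779.
Then c = -293 − a·992 − b·97 = 567.45.
At (156, 1115): z = −137.5 + 159.2 + 567.45 = 589.2 m.

589.2 m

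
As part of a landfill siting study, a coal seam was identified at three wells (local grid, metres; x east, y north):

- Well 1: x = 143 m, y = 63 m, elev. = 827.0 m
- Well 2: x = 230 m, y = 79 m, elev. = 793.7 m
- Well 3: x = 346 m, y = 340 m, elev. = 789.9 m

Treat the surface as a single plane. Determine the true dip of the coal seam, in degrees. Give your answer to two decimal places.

24.10°

Let the plane be z = a·x + b·y + c.
Well 2−Well 1: 87a + 16b = −33.3;  Well 3−Well 1: 203a + 277b = −37.1.
Solving gives a = −0.41391, b = 0.16940.
Gradient magnitude |∇z| = √(a² + b²) = √(0.17132 + 0.02870) = 0.44724.
True dip = arctan(0.44724) = 24.10°, dipping toward ESE (azimuth ≈ 112°).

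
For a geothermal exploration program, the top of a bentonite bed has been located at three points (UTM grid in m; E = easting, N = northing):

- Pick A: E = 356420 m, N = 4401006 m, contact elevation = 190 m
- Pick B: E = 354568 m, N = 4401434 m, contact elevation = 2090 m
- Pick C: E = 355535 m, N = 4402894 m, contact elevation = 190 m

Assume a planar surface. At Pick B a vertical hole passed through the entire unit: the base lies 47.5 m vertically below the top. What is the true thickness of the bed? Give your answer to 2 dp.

Let the plane be z = a·E + b·N + c.
Pick B−Pick A: −1852a + 428b = 1900;  Pick C−Pick A: −885a + 1888b = 0.
Solving gives a = −1.15056, b = −0.53932.
|∇z| = √(a²+b²) = 1.27069, so dip δ = arctan(1.27069) = 51.80°.
True thickness = vertical thickness × cos δ = 47.5 × cos 51.80° = 29.38 m.

29.38 m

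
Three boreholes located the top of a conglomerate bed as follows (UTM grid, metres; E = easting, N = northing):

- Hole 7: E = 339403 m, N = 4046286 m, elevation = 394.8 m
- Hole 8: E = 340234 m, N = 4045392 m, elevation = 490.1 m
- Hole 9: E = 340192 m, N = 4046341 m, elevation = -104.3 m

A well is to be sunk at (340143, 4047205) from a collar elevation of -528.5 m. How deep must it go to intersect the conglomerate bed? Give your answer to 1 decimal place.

110.6 m

Let the plane be z = a·E + b·N + c.
Hole 8−Hole 7: 831a − 894b = 95.3;  Hole 9−Hole 7: 789a + 55b = −499.1.
Solving gives a = −0.587100154, b = −0.652326877.
Then c = 394.8 − a·339403 − b·4046286 = 2839159.46.
At (340143, 4047205): z_contact = −199698.01 − 2640100.60 + 2839159.46 = -639.14 m.
Depth below ground = -528.5 − (-639.14) = 110.6 m.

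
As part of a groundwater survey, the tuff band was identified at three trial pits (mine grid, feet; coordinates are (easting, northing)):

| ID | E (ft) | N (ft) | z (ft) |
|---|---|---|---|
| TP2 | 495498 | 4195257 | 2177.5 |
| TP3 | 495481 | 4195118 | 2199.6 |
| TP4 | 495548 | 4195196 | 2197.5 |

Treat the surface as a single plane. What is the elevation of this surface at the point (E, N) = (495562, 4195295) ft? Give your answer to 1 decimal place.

2182.1 ft

Let the plane be z = a·E + b·N + c.
TP3−TP2: −17a − 139b = 22.1;  TP4−TP2: 50a − 61b = 20.
Solving gives a = 0.179278828, b = −0.180918993.
Then c = 2177.5 − a·495498 − b·4195257 = 672346.87.
At (495562, 4195295): z = 88843.8 − 759008.5 + 672346.87 = 2182.1 ft.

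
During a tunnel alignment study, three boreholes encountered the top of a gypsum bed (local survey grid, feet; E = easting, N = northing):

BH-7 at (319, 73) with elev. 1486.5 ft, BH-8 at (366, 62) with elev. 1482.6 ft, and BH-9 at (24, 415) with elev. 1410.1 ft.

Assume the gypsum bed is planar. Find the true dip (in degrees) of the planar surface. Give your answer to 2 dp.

22.13°

Two edge vectors: BH-7→BH-8 = (47, -11, -3.9), BH-7→BH-9 = (-295, 342, -76.4).
Normal n = (BH-7→BH-8) × (BH-7→BH-9) = (2174.2, 4741.3, 12829).
So ∂z/∂E = −n_x/n_z = −0.16948 and ∂z/∂N = −n_y/n_z = −0.36958.
Gradient magnitude |∇z| = √(a² + b²) = √(0.02872 + 0.13659) = 0.40658.
True dip = arctan(0.40658) = 22.13°, dipping toward NNE (azimuth ≈ 025°).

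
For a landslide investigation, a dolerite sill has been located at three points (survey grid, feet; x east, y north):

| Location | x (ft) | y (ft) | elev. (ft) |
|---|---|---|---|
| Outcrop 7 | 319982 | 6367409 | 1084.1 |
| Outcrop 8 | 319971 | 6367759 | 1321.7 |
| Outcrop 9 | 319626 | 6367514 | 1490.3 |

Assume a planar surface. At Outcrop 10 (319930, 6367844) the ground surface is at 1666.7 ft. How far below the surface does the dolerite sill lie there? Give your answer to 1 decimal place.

Two edge vectors: Outcrop 7→Outcrop 8 = (-11, 350, 237.6), Outcrop 7→Outcrop 9 = (-356, 105, 406.2).
Normal n = (Outcrop 7→Outcrop 8) × (Outcrop 7→Outcrop 9) = (117222, -80117.4, 123445).
So ∂z/∂x = −n_x/n_z = −0.949588886 and ∂z/∂y = −n_y/n_z = 0.649012921.
Intercept c from Outcrop 7: 1084.1 + 303851.35 − 4132530.71 = −3827595.26.
At (319930, 6367844): z_contact = −303801.97 + 4132813.03 − 3827595.26 = 1415.80 ft.
Depth below ground = 1666.7 − 1415.80 = 250.9 ft.

250.9 ft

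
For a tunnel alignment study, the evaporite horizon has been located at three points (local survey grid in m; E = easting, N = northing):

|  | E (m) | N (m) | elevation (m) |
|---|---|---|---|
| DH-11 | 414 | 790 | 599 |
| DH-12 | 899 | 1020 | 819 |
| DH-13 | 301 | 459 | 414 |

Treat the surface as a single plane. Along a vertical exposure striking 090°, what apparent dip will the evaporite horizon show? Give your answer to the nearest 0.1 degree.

12.7°

Two edge vectors: DH-11→DH-12 = (485, 230, 220), DH-11→DH-13 = (-113, -331, -185).
Normal n = (DH-11→DH-12) × (DH-11→DH-13) = (30270, 64865, -134545).
So ∂z/∂E = −n_x/n_z = 0.22498 and ∂z/∂N = −n_y/n_z = 0.48211.
Unit vector along 090° is (sin 90°, cos 90°) = (1.0000, 0.0000).
Slope in that direction = a·(1.0000) + b·(0.0000) = 0.22498.
Apparent dip = arctan|0.22498| = 12.7° (true dip is 28.0°, so apparent ≤ true as expected).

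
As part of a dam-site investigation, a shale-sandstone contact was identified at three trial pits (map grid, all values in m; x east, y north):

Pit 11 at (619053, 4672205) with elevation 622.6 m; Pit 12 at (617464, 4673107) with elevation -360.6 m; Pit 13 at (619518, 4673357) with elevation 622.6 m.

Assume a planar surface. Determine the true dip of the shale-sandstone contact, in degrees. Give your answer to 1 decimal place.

28.5°

Two edge vectors: Pit 11→Pit 12 = (-1589, 902, -983.2), Pit 11→Pit 13 = (465, 1152, 0).
Normal n = (Pit 11→Pit 12) × (Pit 11→Pit 13) = (1132646.4, -457188, -2249958).
So ∂z/∂x = −n_x/n_z = 0.50341 and ∂z/∂y = −n_y/n_z = −0.20320.
Gradient magnitude |∇z| = √(a² + b²) = √(0.25342 + 0.04129) = 0.54287.
True dip = arctan(0.54287) = 28.5°, dipping toward WNW (azimuth ≈ 292°).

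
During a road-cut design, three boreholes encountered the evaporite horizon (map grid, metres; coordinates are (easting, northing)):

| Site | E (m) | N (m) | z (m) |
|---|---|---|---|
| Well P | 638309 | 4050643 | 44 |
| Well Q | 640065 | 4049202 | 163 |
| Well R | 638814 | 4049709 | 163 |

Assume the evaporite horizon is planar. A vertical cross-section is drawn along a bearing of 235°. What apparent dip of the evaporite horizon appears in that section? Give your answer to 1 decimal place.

8.4°

Let the plane be z = a·E + b·N + c.
Well Q−Well P: 1756a − 1441b = 119;  Well R−Well P: 505a − 934b = 119.
Solving gives a = −0.06613, b = −0.16316.
Unit vector along 235° is (sin 235°, cos 235°) = (-0.8192, -0.5736).
Slope in that direction = a·(-0.8192) + b·(-0.5736) = 0.14775.
Apparent dip = arctan|0.14775| = 8.4° (true dip is 10.0°, so apparent ≤ true as expected).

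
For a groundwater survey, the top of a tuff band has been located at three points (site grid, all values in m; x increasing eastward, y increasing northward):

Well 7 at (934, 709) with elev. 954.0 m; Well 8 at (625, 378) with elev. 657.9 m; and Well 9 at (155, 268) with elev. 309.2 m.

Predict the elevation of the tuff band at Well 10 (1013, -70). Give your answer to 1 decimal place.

806.5 m

Let the plane be z = a·x + b·y + c.
Well 8−Well 7: −309a − 331b = −296.1;  Well 9−Well 7: −779a − 441b = −644.8.
Solving gives a = 0.681434, b = 0.258420.
Then c = 954 − a·934 − b·709 = 134.32.
At (1013, -70): z = 690.3 − 18.1 + 134.32 = 806.5 m.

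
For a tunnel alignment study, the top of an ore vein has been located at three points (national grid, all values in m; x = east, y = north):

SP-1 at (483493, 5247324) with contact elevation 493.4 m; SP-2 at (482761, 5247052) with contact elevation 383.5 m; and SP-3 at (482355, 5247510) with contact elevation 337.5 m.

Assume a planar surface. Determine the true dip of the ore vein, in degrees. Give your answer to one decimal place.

8.1°

Two edge vectors: SP-1→SP-2 = (-732, -272, -109.9), SP-1→SP-3 = (-1138, 186, -155.9).
Normal n = (SP-1→SP-2) × (SP-1→SP-3) = (62846.2, 10947.4, -445688).
So ∂z/∂x = −n_x/n_z = 0.14101 and ∂z/∂y = −n_y/n_z = 0.02456.
Gradient magnitude |∇z| = √(a² + b²) = √(0.01988 + 0.00060) = 0.14313.
True dip = arctan(0.14313) = 8.1°, dipping toward W (azimuth ≈ 260°).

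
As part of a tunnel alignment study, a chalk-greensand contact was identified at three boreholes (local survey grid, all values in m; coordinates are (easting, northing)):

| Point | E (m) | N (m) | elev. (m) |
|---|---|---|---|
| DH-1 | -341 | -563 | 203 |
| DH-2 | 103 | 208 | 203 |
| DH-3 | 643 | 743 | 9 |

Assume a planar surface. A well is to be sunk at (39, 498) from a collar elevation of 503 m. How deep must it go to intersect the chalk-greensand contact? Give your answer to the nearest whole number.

107 m

Let the plane be z = a·E + b·N + c.
DH-2−DH-1: 444a + 771b = 0;  DH-3−DH-1: 984a + 1306b = −194.
Solving gives a = −0.83654, b = 0.48174.
Then c = 203 − a·-341 − b·-563 = 188.96.
At (39, 498): z_contact = −32.6 + 239.9 + 188.96 = 396.2 m.
Depth below ground = 503 − 396.2 = 107 m.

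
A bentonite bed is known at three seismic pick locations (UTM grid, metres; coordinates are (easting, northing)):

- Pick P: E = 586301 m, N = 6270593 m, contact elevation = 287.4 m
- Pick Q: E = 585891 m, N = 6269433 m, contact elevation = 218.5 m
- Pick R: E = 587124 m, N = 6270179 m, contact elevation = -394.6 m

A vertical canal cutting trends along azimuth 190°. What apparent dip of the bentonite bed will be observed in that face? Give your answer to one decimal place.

Let the plane be z = a·E + b·N + c.
Pick Q−Pick P: −410a − 1160b = −68.9;  Pick R−Pick P: 823a − 414b = −682.
Solving gives a = −0.67821, b = 0.29911.
Unit vector along 190° is (sin 190°, cos 190°) = (-0.1736, -0.9848).
Slope in that direction = a·(-0.1736) + b·(-0.9848) = −0.17680.
Apparent dip = arctan|0.17680| = 10.0° (true dip is 36.5°, so apparent ≤ true as expected).

10.0°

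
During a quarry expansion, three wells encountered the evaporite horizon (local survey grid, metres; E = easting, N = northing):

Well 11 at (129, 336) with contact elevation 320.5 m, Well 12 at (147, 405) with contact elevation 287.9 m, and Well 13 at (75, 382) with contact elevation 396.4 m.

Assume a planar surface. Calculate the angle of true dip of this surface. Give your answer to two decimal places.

55.99°

Two edge vectors: Well 11→Well 12 = (18, 69, -32.6), Well 11→Well 13 = (-54, 46, 75.9).
Normal n = (Well 11→Well 12) × (Well 11→Well 13) = (6736.7, 394.2, 4554).
So ∂z/∂E = −n_x/n_z = −1.47929 and ∂z/∂N = −n_y/n_z = −0.08656.
Gradient magnitude |∇z| = √(a² + b²) = √(2.18831 + 0.00749) = 1.48182.
True dip = arctan(1.48182) = 55.99°, dipping toward E (azimuth ≈ 087°).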